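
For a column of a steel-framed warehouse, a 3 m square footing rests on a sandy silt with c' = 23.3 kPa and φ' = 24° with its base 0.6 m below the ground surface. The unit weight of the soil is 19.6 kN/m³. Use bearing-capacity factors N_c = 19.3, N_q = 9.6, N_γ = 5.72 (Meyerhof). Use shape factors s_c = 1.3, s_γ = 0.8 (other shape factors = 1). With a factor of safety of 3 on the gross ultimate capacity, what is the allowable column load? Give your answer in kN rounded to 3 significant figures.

P_all ≈ 2500 kN

Overburden at base level: q = 19.6 × 0.6 = 11.76 kPa.
Cohesion term c·N_c·s_c = 23.3 × 19.3 × 1.3 = 584.6 kPa; surcharge term q·N_q = 11.76 × 9.6 = 112.9 kPa; self-weight term 0.5·γ·B·N_γ·s_γ = 0.5 × 19.6 × 3 × 5.72 × 0.8 = 134.53 kPa.
q_ult = 584.6 + 112.9 + 134.53 = 832.03 kPa.
Gross allowable pressure q_all = 832.03 / 3 = 277.34 kPa.
Footing area = 9 m², so allowable column load = 277.34 × 9 = 2496.1 kN.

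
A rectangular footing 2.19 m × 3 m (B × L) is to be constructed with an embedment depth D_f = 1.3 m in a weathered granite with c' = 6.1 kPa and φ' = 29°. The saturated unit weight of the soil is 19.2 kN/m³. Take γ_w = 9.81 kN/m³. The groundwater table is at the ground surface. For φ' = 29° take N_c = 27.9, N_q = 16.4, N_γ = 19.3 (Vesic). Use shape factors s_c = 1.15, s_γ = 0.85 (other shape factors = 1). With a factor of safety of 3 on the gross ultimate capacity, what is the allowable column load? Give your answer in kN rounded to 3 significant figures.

P_all ≈ 1240 kN

With the water table at the surface the whole profile is submerged: γ' = 19.2 − 9.81 = 9.39 kN/m³, so q = γ'·D_f = 12.207 kPa; the same γ' applies in the ½γBN_γ term.
q_ult = c·N_c·s_c + q·N_q + 0.5·γ·B·N_γ·s_γ
     = 6.1 × 27.9 × 1.15 + 12.207 × 16.4 + 0.5 × 9.39 × 2.19 × 19.3 × 0.85
     = 195.72 + 200.19 + 168.68 = 564.59 kPa.
Gross allowable pressure q_all = 564.59 / 3 = 188.2 kPa.
Footing area = 6.57 m², so allowable column load = 188.2 × 6.57 = 1236.5 kN.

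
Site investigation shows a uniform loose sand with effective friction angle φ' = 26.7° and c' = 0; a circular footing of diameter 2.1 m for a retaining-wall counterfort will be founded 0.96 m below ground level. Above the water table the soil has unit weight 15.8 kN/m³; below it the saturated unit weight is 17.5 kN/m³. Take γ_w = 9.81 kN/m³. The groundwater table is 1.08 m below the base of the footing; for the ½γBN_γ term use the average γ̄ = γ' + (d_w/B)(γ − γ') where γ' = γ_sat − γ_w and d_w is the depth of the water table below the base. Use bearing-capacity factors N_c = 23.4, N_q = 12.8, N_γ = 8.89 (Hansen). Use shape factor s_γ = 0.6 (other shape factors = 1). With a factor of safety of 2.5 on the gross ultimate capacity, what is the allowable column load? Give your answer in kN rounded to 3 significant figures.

P_all ≈ 361 kN

q = γ·D_f = 15.8 × 0.96 = 15.168 kPa.
γ' = 7.69 kN/m³; averaging over the depth B below the base, γ̄ = γ' + (d_w/B)(γ − γ') = 11.861 kN/m³.
q·N_q = 15.168 × 12.8 = 194.15 kPa
0.5·γ·B·N_γ·s_γ = 0.5 × 11.861 × 2.1 × 8.89 × 0.6 = 66.429 kPa
q_ult = 194.15 + 66.429 = 260.58 kPa.
Gross allowable pressure q_all = 260.58 / 2.5 = 104.23 kPa.
Footing area = 3.4636 m², so allowable column load = 104.23 × 3.4636 = 361.02 kN.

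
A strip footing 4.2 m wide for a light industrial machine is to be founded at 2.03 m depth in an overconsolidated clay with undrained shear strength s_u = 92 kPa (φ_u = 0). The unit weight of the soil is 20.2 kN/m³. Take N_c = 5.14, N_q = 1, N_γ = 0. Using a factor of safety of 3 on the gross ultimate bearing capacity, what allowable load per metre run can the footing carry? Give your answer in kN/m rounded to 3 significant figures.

Effective surcharge at the founding depth q = γ·D_f = 20.2 × 2.03 = 41.006 kPa.
q_ult = c·N_c + q·N_q
     = 92 × 5.14 + 41.006 × 1
     = 472.88 + 41.006 = 513.89 kPa.
Gross allowable pressure q_all = 513.89 / 3 = 171.3 kPa.
Allowable wall load = q_all × B = 171.3 × 4.2 = 719.44 kN per metre run.

≈ 719 kN/m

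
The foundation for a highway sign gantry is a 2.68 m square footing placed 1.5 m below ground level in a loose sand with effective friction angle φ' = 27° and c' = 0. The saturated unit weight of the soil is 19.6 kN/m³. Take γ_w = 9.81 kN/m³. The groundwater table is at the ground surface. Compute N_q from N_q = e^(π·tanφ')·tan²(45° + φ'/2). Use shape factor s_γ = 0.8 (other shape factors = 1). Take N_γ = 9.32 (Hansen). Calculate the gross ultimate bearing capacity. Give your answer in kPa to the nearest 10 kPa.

q_ult ≈ 290 kPa

tan27° = 0.5095, so N_q = e^(π×0.5095)·tan²(58.5°) = 4.957 × 2.663 = 13.2.
With the water table at the surface the whole profile is submerged: γ' = 19.6 − 9.81 = 9.79 kN/m³, so q = γ'·D_f = 14.685 kPa; the same γ' applies in the ½γBN_γ term.
q_ult = q·N_q + 0.5·γ·B·N_γ·s_γ
     = 14.685 × 13.199 + 0.5 × 9.79 × 2.68 × 9.32 × 0.8
     = 193.83 + 97.812 = 291.64 kPa.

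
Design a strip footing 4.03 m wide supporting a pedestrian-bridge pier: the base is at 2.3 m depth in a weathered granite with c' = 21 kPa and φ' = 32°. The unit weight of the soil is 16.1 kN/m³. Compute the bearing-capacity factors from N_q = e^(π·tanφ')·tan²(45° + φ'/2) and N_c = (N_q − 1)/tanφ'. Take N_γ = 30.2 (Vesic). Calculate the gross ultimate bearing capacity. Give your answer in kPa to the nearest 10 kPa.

q_ult ≈ 2580 kPa

tan32° = 0.6249, so N_q = e^(π×0.6249)·tan²(61°) = 7.121 × 3.255 = 23.18.
N_c = (23.18 − 1)/tan32° = 35.49.
q = γ·D_f = 16.1 × 2.3 = 37.03 kPa.
c·N_c = 21 × 35.49 = 745.3 kPa
q·N_q = 37.03 × 23.177 = 858.24 kPa
0.5·γ·B·N_γ = 0.5 × 16.1 × 4.03 × 30.2 = 979.73 kPa
q_ult = 745.3 + 858.24 + 979.73 = 2583.3 kPa.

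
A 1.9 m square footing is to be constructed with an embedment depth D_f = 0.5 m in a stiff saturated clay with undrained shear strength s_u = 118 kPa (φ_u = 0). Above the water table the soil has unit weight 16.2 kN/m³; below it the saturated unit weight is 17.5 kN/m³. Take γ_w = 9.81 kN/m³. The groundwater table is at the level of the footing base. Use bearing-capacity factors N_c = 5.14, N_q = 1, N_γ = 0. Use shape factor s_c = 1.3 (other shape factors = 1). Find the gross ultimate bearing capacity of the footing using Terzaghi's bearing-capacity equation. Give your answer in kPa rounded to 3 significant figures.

q = γ·D_f = 16.2 × 0.5 = 8.1 kPa.
c·N_c·s_c = 118 × 5.14 × 1.3 = 788.48 kPa
q·N_q = 8.1 × 1 = 8.1 kPa
q_ult = 788.48 + 8.1 = 796.58 kPa.

q_ult ≈ 797 kPa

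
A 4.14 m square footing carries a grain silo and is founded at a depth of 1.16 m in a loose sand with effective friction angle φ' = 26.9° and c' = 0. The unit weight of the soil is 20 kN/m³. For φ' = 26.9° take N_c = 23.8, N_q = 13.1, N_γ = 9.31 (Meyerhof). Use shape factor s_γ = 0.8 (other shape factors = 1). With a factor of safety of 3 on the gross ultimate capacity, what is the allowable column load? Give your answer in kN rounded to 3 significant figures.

Effective surcharge at the founding depth q = γ·D_f = 20 × 1.16 = 23.2 kPa.
q_ult = q·N_q + 0.5·γ·B·N_γ·s_γ
     = 23.2 × 13.1 + 0.5 × 20 × 4.14 × 9.31 × 0.8
     = 303.92 + 308.35 = 612.27 kPa.
Gross allowable pressure q_all = 612.27 / 3 = 204.09 kPa.
Footing area = 17.1396 m², so allowable column load = 204.09 × 17.1396 = 3498 kN.

P_all ≈ 3500 kN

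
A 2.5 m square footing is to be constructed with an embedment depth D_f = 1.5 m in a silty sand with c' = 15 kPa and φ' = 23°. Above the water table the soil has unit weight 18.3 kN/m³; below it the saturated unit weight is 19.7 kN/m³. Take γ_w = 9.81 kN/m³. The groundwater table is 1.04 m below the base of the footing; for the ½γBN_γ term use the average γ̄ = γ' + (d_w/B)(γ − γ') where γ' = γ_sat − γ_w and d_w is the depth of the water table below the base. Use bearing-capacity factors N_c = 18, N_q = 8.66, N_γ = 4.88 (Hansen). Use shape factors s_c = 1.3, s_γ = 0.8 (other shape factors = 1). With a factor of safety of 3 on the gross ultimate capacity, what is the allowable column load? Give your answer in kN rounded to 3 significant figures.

P_all ≈ 1360 kN

q = γ·D_f = 18.3 × 1.5 = 27.45 kPa.
γ' = 9.89 kN/m³; averaging over the depth B below the base, γ̄ = γ' + (d_w/B)(γ − γ') = 13.389 kN/m³.
c·N_c·s_c = 15 × 18 × 1.3 = 351 kPa
q·N_q = 27.45 × 8.66 = 237.72 kPa
0.5·γ·B·N_γ·s_γ = 0.5 × 13.389 × 2.5 × 4.88 × 0.8 = 65.336 kPa
q_ult = 351 + 237.72 + 65.336 = 654.05 kPa.
Gross allowable pressure q_all = 654.05 / 3 = 218.02 kPa.
Footing area = 6.25 m², so allowable column load = 218.02 × 6.25 = 1362.6 kN.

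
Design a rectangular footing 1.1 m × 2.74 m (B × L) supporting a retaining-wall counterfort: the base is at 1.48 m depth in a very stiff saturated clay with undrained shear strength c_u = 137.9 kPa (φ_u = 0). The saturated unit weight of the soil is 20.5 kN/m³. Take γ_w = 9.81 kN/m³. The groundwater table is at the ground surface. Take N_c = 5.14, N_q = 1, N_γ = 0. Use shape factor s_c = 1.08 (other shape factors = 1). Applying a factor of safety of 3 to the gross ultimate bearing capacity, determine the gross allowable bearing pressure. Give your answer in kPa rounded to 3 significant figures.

γ' = 20.5 − 9.81 = 10.69 kN/m³ (submerged throughout). q = 10.69 × 1.48 = 15.821 kPa.
c·N_c·s_c = 137.9 × 5.14 × 1.08 = 765.51 kPa
q·N_q = 15.821 × 1 = 15.821 kPa
q_ult = 765.51 + 15.821 = 781.33 kPa.
q_all = q_ult / FS = 781.33 / 3 = 260.44 kPa.

q_all ≈ 260 kPa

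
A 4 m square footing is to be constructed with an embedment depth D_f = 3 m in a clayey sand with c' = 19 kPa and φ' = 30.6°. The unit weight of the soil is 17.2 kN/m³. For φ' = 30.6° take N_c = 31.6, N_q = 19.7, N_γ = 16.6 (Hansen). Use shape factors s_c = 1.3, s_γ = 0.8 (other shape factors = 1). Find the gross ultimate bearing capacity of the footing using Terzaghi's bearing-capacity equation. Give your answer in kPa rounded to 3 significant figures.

q_ult ≈ 2250 kPa

Overburden at base level: q = 17.2 × 3 = 51.6 kPa.
Cohesion term c·N_c·s_c = 19 × 31.6 × 1.3 = 780.52 kPa; surcharge term q·N_q = 51.6 × 19.7 = 1016.5 kPa; self-weight term 0.5·γ·B·N_γ·s_γ = 0.5 × 17.2 × 4 × 16.6 × 0.8 = 456.83 kPa.
q_ult = 780.52 + 1016.5 + 456.83 = 2253.9 kPa.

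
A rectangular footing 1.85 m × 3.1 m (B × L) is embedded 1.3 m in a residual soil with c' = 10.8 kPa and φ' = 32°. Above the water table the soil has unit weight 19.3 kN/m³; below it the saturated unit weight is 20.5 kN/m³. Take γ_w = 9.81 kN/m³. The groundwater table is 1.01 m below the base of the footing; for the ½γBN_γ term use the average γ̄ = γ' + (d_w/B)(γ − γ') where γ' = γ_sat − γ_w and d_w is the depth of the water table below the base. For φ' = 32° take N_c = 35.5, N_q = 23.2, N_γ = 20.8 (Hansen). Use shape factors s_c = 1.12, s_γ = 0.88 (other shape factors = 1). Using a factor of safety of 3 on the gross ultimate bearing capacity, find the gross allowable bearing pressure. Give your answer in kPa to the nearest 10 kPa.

Overburden at base level: q = 19.3 × 1.3 = 25.09 kPa.
The water table is 1.01 m below the base (< B = 1.85 m), so the ½γBN_γ term uses γ̄ = γ' + (d_w/B)(γ − γ') = 10.69 + (1.01/1.85)(19.3 − 10.69) = 15.391 kN/m³.
Cohesion term c·N_c·s_c = 10.8 × 35.5 × 1.12 = 429.41 kPa; surcharge term q·N_q = 25.09 × 23.2 = 582.09 kPa; self-weight term 0.5·γ·B·N_γ·s_γ = 0.5 × 15.391 × 1.85 × 20.8 × 0.88 = 260.58 kPa.
q_ult = 429.41 + 582.09 + 260.58 = 1272.1 kPa.
q_all = 1272.1 / 3 = 424.03 kPa.

q_all ≈ 420 kPa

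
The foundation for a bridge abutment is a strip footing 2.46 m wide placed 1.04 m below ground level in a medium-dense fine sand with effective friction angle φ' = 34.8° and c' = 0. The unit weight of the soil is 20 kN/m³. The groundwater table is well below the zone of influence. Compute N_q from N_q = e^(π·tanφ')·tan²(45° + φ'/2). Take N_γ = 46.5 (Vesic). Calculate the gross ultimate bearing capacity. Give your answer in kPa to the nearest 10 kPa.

q_ult ≈ 1820 kPa

tan34.8° = 0.695, so N_q = e^(π×0.695)·tan²(62.4°) = 8.877 × 3.659 = 32.48.
q = γ·D_f = 20 × 1.04 = 20.8 kPa.
q·N_q = 20.8 × 32.48 = 675.58 kPa
0.5·γ·B·N_γ = 0.5 × 20 × 2.46 × 46.5 = 1143.9 kPa
q_ult = 675.58 + 1143.9 = 1819.5 kPa.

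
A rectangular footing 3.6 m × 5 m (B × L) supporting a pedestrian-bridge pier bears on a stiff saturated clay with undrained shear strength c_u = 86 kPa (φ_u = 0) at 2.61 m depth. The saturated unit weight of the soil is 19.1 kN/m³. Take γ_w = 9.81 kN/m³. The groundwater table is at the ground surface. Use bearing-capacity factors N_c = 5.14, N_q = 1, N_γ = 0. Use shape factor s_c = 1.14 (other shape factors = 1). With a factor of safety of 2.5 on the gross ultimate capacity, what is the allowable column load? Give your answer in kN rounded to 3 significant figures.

Water table at ground surface, so effective unit weight γ' = 19.1 − 9.81 = 9.29 kN/m³ is used throughout; overburden q = 9.29 × 2.61 = 24.247 kPa.
Cohesion term c·N_c·s_c = 86 × 5.14 × 1.14 = 503.93 kPa; surcharge term q·N_q = 24.247 × 1 = 24.247 kPa.
q_ult = 503.93 + 24.247 = 528.17 kPa.
Gross allowable pressure q_all = 528.17 / 2.5 = 211.27 kPa.
Footing area = 18 m², so allowable column load = 211.27 × 18 = 3802.8 kN.

P_all ≈ 3800 kN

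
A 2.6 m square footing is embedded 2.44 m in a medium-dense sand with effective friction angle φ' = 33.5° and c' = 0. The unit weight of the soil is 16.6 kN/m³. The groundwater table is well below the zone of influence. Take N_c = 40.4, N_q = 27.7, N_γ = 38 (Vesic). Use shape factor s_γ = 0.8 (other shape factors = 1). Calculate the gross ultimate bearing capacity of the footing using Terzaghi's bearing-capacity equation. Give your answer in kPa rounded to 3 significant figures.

q_ult ≈ 1780 kPa

q = γ·D_f = 16.6 × 2.44 = 40.504 kPa.
q·N_q = 40.504 × 27.7 = 1122 kPa
0.5·γ·B·N_γ·s_γ = 0.5 × 16.6 × 2.6 × 38 × 0.8 = 656.03 kPa
q_ult = 1122 + 656.03 = 1778 kPa.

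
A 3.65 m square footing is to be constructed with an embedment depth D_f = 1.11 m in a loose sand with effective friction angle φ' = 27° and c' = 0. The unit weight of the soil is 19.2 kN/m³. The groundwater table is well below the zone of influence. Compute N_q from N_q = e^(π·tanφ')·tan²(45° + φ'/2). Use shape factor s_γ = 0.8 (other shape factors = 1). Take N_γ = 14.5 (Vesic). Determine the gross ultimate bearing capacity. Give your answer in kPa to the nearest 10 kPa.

q_ult ≈ 690 kPa

tan27° = 0.5095, so N_q = e^(π×0.5095)·tan²(58.5°) = 4.957 × 2.663 = 13.2.
q = γ·D_f = 19.2 × 1.11 = 21.312 kPa.
q·N_q = 21.312 × 13.199 = 281.3 kPa
0.5·γ·B·N_γ·s_γ = 0.5 × 19.2 × 3.65 × 14.5 × 0.8 = 406.46 kPa
q_ult = 281.3 + 406.46 = 687.76 kPa.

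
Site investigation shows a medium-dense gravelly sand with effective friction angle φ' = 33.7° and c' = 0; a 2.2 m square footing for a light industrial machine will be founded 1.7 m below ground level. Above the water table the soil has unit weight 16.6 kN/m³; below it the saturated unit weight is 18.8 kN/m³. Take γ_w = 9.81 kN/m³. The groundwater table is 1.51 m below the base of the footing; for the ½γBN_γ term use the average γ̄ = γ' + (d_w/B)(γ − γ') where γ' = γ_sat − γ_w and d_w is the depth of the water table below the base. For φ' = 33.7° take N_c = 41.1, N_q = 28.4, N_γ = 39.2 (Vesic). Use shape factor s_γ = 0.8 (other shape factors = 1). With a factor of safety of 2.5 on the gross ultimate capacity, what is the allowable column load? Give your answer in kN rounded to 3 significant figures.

Overburden at base level: q = 16.6 × 1.7 = 28.22 kPa.
The water table is 1.51 m below the base (< B = 2.2 m), so the ½γBN_γ term uses γ̄ = γ' + (d_w/B)(γ − γ') = 8.99 + (1.51/2.2)(16.6 − 8.99) = 14.213 kN/m³.
Surcharge term q·N_q = 28.22 × 28.4 = 801.45 kPa; self-weight term 0.5·γ·B·N_γ·s_γ = 0.5 × 14.213 × 2.2 × 39.2 × 0.8 = 490.3 kPa.
q_ult = 801.45 + 490.3 = 1291.7 kPa.
Gross allowable pressure q_all = 1291.7 / 2.5 = 516.7 kPa.
Footing area = 4.84 m², so allowable column load = 516.7 × 4.84 = 2500.8 kN.

P_all ≈ 2500 kN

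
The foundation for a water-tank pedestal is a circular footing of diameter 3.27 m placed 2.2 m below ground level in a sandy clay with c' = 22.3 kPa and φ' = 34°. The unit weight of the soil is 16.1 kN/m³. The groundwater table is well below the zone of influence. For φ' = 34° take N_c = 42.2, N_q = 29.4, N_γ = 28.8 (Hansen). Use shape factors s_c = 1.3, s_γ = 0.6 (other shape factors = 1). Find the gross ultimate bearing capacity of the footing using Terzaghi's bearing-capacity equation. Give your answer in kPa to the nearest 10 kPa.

Overburden at base level: q = 16.1 × 2.2 = 35.42 kPa.
Cohesion term c·N_c·s_c = 22.3 × 42.2 × 1.3 = 1223.4 kPa; surcharge term q·N_q = 35.42 × 29.4 = 1041.3 kPa; self-weight term 0.5·γ·B·N_γ·s_γ = 0.5 × 16.1 × 3.27 × 28.8 × 0.6 = 454.87 kPa.
q_ult = 1223.4 + 1041.3 + 454.87 = 2719.6 kPa.

q_ult ≈ 2720 kPa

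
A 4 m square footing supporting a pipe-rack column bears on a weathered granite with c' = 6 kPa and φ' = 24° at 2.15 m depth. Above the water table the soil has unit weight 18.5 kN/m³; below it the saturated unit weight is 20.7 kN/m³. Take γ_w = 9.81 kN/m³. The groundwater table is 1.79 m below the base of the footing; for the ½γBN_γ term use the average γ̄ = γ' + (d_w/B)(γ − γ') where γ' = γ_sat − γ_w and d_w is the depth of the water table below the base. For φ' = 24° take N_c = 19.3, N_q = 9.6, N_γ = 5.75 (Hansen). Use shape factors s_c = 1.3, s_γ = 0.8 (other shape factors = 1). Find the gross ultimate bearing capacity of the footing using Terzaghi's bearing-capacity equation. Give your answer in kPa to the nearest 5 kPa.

q_ult ≈ 665 kPa

q = γ·D_f = 18.5 × 2.15 = 39.775 kPa.
γ' = 10.89 kN/m³; averaging over the depth B below the base, γ̄ = γ' + (d_w/B)(γ − γ') = 14.295 kN/m³.
c·N_c·s_c = 6 × 19.3 × 1.3 = 150.54 kPa
q·N_q = 39.775 × 9.6 = 381.84 kPa
0.5·γ·B·N_γ·s_γ = 0.5 × 14.295 × 4 × 5.75 × 0.8 = 131.52 kPa
q_ult = 150.54 + 381.84 + 131.52 = 663.9 kPa.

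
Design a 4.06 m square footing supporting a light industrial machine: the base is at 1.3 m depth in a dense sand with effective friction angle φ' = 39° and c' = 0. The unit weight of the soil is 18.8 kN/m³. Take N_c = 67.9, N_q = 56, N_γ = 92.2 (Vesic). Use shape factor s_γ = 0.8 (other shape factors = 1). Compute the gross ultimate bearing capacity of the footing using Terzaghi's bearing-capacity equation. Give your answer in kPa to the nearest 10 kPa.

Effective surcharge at the founding depth q = γ·D_f = 18.8 × 1.3 = 24.44 kPa.
q_ult = q·N_q + 0.5·γ·B·N_γ·s_γ
     = 24.44 × 56 + 0.5 × 18.8 × 4.06 × 92.2 × 0.8
     = 1368.6 + 2815 = 4183.6 kPa.

q_ult ≈ 4180 kPa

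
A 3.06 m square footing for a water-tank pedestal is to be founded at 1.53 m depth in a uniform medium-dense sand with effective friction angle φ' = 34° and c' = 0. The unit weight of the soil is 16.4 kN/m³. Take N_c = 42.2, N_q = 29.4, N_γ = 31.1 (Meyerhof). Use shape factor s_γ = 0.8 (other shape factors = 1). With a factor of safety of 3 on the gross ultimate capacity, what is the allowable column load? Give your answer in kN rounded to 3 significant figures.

P_all ≈ 4250 kN

Overburden at base level: q = 16.4 × 1.53 = 25.092 kPa.
Surcharge term q·N_q = 25.092 × 29.4 = 737.7 kPa; self-weight term 0.5·γ·B·N_γ·s_γ = 0.5 × 16.4 × 3.06 × 31.1 × 0.8 = 624.29 kPa.
q_ult = 737.7 + 624.29 = 1362 kPa.
Gross allowable pressure q_all = 1362 / 3 = 454 kPa.
Footing area = 9.3636 m², so allowable column load = 454 × 9.3636 = 4251.1 kN.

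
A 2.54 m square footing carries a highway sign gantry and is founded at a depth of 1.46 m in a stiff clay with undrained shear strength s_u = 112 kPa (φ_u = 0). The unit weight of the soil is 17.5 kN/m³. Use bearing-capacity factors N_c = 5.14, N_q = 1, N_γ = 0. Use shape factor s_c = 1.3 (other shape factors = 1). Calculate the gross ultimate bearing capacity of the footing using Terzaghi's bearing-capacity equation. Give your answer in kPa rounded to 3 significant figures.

Effective surcharge at the founding depth q = γ·D_f = 17.5 × 1.46 = 25.55 kPa.
q_ult = c·N_c·s_c + q·N_q
     = 112 × 5.14 × 1.3 + 25.55 × 1
     = 748.38 + 25.55 = 773.93 kPa.

q_ult ≈ 774 kPa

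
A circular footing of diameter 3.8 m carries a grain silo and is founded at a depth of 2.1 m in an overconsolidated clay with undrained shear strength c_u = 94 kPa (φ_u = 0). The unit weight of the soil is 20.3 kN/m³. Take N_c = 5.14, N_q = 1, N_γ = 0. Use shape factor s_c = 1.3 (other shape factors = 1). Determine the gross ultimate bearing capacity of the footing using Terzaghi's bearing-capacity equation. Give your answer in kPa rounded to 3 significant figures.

Overburden at base level: q = 20.3 × 2.1 = 42.63 kPa.
Cohesion term c·N_c·s_c = 94 × 5.14 × 1.3 = 628.11 kPa; surcharge term q·N_q = 42.63 × 1 = 42.63 kPa.
q_ult = 628.11 + 42.63 = 670.74 kPa.

q_ult ≈ 671 kPa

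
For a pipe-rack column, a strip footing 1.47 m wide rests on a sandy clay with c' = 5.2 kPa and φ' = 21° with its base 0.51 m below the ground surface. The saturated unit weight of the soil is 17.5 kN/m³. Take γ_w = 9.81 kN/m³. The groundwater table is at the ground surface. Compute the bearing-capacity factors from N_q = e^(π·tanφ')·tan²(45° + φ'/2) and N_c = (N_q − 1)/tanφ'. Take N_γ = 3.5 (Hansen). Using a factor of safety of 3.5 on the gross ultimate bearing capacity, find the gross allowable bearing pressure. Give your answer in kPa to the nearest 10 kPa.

N_q = e^(π·tan21°)·tan²(55.5°) = 7.07; N_c = (N_q − 1)/tanφ' = 15.81.
Water table at ground surface, so effective unit weight γ' = 17.5 − 9.81 = 7.69 kN/m³ is used throughout; overburden q = 7.69 × 0.51 = 3.9219 kPa; the same γ' applies in the ½γBN_γ term.
Cohesion term c·N_c = 5.2 × 15.815 = 82.237 kPa; surcharge term q·N_q = 3.9219 × 7.0708 = 27.731 kPa; self-weight term 0.5·γ·B·N_γ = 0.5 × 7.69 × 1.47 × 3.5 = 19.783 kPa.
q_ult = 82.237 + 27.731 + 19.783 = 129.75 kPa.
q_all = 129.75 / 3.5 = 37.072 kPa.

q_all ≈ 40 kPa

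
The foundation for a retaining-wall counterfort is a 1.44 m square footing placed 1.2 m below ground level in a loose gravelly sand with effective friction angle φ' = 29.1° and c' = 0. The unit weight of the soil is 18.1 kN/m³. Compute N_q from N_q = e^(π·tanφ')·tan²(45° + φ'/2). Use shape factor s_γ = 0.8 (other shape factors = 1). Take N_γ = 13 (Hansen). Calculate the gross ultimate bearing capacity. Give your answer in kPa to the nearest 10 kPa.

tan29.1° = 0.5566, so N_q = e^(π×0.5566)·tan²(59.55°) = 5.746 × 2.894 = 16.63.
q = γ·D_f = 18.1 × 1.2 = 21.72 kPa.
q·N_q = 21.72 × 16.628 = 361.16 kPa
0.5·γ·B·N_γ·s_γ = 0.5 × 18.1 × 1.44 × 13 × 0.8 = 135.53 kPa
q_ult = 361.16 + 135.53 = 496.69 kPa.

q_ult ≈ 500 kPa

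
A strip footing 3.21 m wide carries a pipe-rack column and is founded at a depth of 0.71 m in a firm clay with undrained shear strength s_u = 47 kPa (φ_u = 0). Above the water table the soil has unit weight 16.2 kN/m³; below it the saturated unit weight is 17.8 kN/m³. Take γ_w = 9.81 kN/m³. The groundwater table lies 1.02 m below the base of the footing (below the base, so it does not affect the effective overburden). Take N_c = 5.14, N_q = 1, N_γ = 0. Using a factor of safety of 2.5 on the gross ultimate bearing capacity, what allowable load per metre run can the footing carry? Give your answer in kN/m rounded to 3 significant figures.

Overburden at base level: q = 16.2 × 0.71 = 11.502 kPa.
Cohesion term c·N_c = 47 × 5.14 = 241.58 kPa; surcharge term q·N_q = 11.502 × 1 = 11.502 kPa.
q_ult = 241.58 + 11.502 = 253.08 kPa.
Gross allowable pressure q_all = 253.08 / 2.5 = 101.23 kPa.
Allowable wall load = q_all × B = 101.23 × 3.21 = 324.96 kN per metre run.

≈ 325 kN/m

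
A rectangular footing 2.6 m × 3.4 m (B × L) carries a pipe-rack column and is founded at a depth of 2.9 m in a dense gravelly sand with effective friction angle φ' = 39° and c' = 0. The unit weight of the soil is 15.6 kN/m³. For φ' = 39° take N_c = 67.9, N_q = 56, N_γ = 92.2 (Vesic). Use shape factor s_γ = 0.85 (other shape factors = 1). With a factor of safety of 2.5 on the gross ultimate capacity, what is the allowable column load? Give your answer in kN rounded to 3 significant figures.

P_all ≈ 14600 kN

Effective surcharge at the founding depth q = γ·D_f = 15.6 × 2.9 = 45.24 kPa.
q_ult = q·N_q + 0.5·γ·B·N_γ·s_γ
     = 45.24 × 56 + 0.5 × 15.6 × 2.6 × 92.2 × 0.85
     = 2533.4 + 1589.3 = 4122.8 kPa.
Gross allowable pressure q_all = 4122.8 / 2.5 = 1649.1 kPa.
Footing area = 8.84 m², so allowable column load = 1649.1 × 8.84 = 14578 kN.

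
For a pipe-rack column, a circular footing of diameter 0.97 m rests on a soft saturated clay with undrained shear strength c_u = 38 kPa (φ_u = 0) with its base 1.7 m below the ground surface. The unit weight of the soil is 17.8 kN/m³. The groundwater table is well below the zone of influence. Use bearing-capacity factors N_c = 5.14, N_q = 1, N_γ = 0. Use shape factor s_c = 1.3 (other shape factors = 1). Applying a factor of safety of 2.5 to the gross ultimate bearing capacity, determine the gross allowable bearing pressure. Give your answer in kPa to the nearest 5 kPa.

q_all ≈ 115 kPa

q = γ·D_f = 17.8 × 1.7 = 30.26 kPa.
c·N_c·s_c = 38 × 5.14 × 1.3 = 253.92 kPa
q·N_q = 30.26 × 1 = 30.26 kPa
q_ult = 253.92 + 30.26 = 284.18 kPa.
q_all = q_ult / FS = 284.18 / 2.5 = 113.67 kPa.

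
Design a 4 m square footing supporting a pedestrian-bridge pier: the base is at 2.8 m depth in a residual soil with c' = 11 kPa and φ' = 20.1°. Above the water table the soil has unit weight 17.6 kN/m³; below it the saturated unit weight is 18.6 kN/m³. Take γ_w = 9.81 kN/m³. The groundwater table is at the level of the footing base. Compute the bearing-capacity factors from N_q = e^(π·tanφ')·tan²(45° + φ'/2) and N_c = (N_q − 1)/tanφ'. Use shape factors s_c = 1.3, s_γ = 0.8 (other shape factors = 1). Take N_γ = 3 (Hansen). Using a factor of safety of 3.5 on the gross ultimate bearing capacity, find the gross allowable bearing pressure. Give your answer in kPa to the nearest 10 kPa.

q_all ≈ 160 kPa

N_q = e^(π·tan20.1°)·tan²(55.05°) = 6.46; N_c = (N_q − 1)/tanφ' = 14.93.
Effective surcharge at the founding depth q = γ·D_f = 17.6 × 2.8 = 49.28 kPa.
The water table coincides with the base, so in the self-weight term γ → γ' = 8.79 kN/m³.
q_ult = c·N_c·s_c + q·N_q + 0.5·γ·B·N_γ·s_γ
     = 11 × 14.929 × 1.3 + 49.28 × 6.4633 + 0.5 × 8.79 × 4 × 3 × 0.8
     = 213.49 + 318.51 + 42.192 = 574.19 kPa.
q_all = 574.19 / 3.5 = 164.05 kPa.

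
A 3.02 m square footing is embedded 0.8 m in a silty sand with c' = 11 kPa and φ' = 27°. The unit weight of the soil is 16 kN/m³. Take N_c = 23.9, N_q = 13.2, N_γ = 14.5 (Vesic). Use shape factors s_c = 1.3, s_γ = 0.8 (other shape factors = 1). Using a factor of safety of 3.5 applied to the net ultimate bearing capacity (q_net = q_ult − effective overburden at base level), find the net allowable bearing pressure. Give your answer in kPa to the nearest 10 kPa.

q_all(net) ≈ 220 kPa

Effective surcharge at the founding depth q = γ·D_f = 16 × 0.8 = 12.8 kPa.
q_ult = c·N_c·s_c + q·N_q + 0.5·γ·B·N_γ·s_γ
     = 11 × 23.9 × 1.3 + 12.8 × 13.2 + 0.5 × 16 × 3.02 × 14.5 × 0.8
     = 341.77 + 168.96 + 280.26 = 790.99 kPa.
Net ultimate: q_net = 790.99 − 12.8 = 778.19 kPa.
q_all(net) = 778.19 / 3.5 = 222.34 kPa.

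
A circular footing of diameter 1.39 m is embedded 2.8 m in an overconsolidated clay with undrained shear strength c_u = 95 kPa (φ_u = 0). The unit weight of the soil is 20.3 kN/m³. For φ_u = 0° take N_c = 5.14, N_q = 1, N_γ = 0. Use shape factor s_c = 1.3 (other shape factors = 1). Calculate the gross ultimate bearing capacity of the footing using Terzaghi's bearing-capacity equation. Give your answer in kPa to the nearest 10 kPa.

q_ult ≈ 690 kPa

Effective surcharge at the founding depth q = γ·D_f = 20.3 × 2.8 = 56.84 kPa.
q_ult = c·N_c·s_c + q·N_q
     = 95 × 5.14 × 1.3 + 56.84 × 1
     = 634.79 + 56.84 = 691.63 kPa.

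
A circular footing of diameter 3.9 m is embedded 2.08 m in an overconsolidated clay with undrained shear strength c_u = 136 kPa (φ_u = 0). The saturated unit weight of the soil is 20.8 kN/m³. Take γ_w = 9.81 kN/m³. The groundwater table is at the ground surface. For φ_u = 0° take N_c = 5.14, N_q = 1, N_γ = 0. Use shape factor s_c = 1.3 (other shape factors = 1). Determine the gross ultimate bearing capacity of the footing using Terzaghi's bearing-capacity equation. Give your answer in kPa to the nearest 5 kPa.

q_ult ≈ 930 kPa

γ' = 20.8 − 9.81 = 10.99 kN/m³ (submerged throughout). q = 10.99 × 2.08 = 22.859 kPa.
c·N_c·s_c = 136 × 5.14 × 1.3 = 908.75 kPa
q·N_q = 22.859 × 1 = 22.859 kPa
q_ult = 908.75 + 22.859 = 931.61 kPa.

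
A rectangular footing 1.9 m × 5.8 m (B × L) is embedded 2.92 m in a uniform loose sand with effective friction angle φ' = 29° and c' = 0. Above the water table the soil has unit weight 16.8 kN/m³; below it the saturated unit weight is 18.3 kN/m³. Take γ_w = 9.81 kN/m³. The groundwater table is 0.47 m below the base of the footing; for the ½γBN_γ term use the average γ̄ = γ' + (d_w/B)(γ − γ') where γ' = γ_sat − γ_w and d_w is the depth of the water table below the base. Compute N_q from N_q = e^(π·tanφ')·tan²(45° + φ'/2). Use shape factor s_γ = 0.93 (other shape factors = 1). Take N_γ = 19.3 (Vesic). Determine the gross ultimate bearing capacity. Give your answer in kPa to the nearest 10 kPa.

q_ult ≈ 990 kPa

tan29° = 0.5543, so N_q = e^(π×0.5543)·tan²(59.5°) = 5.705 × 2.882 = 16.44.
Effective surcharge at the founding depth q = γ·D_f = 16.8 × 2.92 = 49.056 kPa.
With d_w = 0.47 m < B, γ̄ = 8.49 + (0.47/1.9) × (16.8 − 8.49) = 10.546 kN/m³.
q_ult = q·N_q + 0.5·γ·B·N_γ·s_γ
     = 49.056 × 16.443 + 0.5 × 10.546 × 1.9 × 19.3 × 0.93
     = 806.64 + 179.82 = 986.46 kPa.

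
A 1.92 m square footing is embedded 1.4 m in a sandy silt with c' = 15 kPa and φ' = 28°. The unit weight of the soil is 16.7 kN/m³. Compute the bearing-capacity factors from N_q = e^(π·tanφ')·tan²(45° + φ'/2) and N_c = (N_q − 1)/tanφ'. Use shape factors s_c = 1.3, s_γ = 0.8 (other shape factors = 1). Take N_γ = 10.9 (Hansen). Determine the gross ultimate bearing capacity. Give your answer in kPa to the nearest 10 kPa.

tan28° = 0.5317, so N_q = e^(π×0.5317)·tan²(59°) = 5.314 × 2.77 = 14.72.
N_c = (14.72 − 1)/tan28° = 25.8.
Effective surcharge at the founding depth q = γ·D_f = 16.7 × 1.4 = 23.38 kPa.
q_ult = c·N_c·s_c + q·N_q + 0.5·γ·B·N_γ·s_γ
     = 15 × 25.803 × 1.3 + 23.38 × 14.72 + 0.5 × 16.7 × 1.92 × 10.9 × 0.8
     = 503.17 + 344.15 + 139.8 = 987.12 kPa.

q_ult ≈ 990 kPa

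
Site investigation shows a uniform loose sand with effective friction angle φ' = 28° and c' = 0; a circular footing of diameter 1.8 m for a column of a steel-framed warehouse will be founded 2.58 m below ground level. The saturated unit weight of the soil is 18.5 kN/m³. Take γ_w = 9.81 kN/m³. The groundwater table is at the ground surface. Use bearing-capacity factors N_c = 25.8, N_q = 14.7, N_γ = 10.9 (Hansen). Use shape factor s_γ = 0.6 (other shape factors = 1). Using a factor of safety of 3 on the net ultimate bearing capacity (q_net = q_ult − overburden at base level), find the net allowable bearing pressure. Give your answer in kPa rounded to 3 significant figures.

q_all(net) ≈ 119 kPa

With the water table at the surface the whole profile is submerged: γ' = 18.5 − 9.81 = 8.69 kN/m³, so q = γ'·D_f = 22.42 kPa; the same γ' applies in the ½γBN_γ term.
q_ult = q·N_q + 0.5·γ·B·N_γ·s_γ
     = 22.42 × 14.7 + 0.5 × 8.69 × 1.8 × 10.9 × 0.6
     = 329.58 + 51.149 = 380.73 kPa.
q_net = 380.73 − 22.42 = 358.31 kPa.
q_all(net) = 358.31 / 3 = 119.44 kPa.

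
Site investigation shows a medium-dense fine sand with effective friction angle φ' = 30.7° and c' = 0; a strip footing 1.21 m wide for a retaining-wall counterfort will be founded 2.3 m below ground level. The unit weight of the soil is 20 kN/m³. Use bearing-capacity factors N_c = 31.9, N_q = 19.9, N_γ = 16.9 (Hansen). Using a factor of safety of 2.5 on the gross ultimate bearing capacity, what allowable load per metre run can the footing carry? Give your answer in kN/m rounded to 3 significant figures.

≈ 542 kN/m

q = γ·D_f = 20 × 2.3 = 46 kPa.
q·N_q = 46 × 19.9 = 915.4 kPa
0.5·γ·B·N_γ = 0.5 × 20 × 1.21 × 16.9 = 204.49 kPa
q_ult = 915.4 + 204.49 = 1119.9 kPa.
Gross allowable pressure q_all = 1119.9 / 2.5 = 447.96 kPa.
Allowable wall load = q_all × B = 447.96 × 1.21 = 542.03 kN per metre run.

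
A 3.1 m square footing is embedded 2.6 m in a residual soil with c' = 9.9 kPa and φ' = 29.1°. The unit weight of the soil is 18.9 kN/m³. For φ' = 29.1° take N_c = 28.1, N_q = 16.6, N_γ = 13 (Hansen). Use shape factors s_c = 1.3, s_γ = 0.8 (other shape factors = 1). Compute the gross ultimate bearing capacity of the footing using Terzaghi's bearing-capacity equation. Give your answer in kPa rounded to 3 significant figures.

Effective surcharge at the founding depth q = γ·D_f = 18.9 × 2.6 = 49.14 kPa.
q_ult = c·N_c·s_c + q·N_q + 0.5·γ·B·N_γ·s_γ
     = 9.9 × 28.1 × 1.3 + 49.14 × 16.6 + 0.5 × 18.9 × 3.1 × 13 × 0.8
     = 361.65 + 815.72 + 304.67 = 1482 kPa.

q_ult ≈ 1480 kPa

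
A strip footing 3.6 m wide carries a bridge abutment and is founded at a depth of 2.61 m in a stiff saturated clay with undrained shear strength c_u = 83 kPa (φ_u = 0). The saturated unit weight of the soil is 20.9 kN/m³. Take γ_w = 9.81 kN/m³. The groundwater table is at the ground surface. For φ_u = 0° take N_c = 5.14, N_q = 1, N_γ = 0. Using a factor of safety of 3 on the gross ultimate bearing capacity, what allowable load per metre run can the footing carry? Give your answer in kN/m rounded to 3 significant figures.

≈ 547 kN/m

γ' = 20.9 − 9.81 = 11.09 kN/m³ (submerged throughout). q = 11.09 × 2.61 = 28.945 kPa.
c·N_c = 83 × 5.14 = 426.62 kPa
q·N_q = 28.945 × 1 = 28.945 kPa
q_ult = 426.62 + 28.945 = 455.56 kPa.
Gross allowable pressure q_all = 455.56 / 3 = 151.85 kPa.
Allowable wall load = q_all × B = 151.85 × 3.6 = 546.68 kN per metre run.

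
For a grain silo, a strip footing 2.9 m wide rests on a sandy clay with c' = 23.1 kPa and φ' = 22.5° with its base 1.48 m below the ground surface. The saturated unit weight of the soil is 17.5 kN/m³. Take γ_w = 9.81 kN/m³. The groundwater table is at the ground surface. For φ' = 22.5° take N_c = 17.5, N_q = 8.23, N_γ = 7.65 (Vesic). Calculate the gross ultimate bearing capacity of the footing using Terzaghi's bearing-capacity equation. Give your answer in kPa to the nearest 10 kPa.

q_ult ≈ 580 kPa

With the water table at the surface the whole profile is submerged: γ' = 17.5 − 9.81 = 7.69 kN/m³, so q = γ'·D_f = 11.381 kPa; the same γ' applies in the ½γBN_γ term.
q_ult = c·N_c + q·N_q + 0.5·γ·B·N_γ
     = 23.1 × 17.5 + 11.381 × 8.23 + 0.5 × 7.69 × 2.9 × 7.65
     = 404.25 + 93.667 + 85.301 = 583.22 kPa.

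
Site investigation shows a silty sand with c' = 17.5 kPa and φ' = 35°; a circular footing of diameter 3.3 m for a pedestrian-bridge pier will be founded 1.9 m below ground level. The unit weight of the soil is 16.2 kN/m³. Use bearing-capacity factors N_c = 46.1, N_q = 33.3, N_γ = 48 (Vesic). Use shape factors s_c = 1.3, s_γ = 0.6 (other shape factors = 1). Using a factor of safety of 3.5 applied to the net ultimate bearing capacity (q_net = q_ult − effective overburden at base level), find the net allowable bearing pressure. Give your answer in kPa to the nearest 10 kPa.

q_all(net) ≈ 800 kPa

q = γ·D_f = 16.2 × 1.9 = 30.78 kPa.
c·N_c·s_c = 17.5 × 46.1 × 1.3 = 1048.8 kPa
q·N_q = 30.78 × 33.3 = 1025 kPa
0.5·γ·B·N_γ·s_γ = 0.5 × 16.2 × 3.3 × 48 × 0.6 = 769.82 kPa
q_ult = 1048.8 + 1025 + 769.82 = 2843.6 kPa.
Net ultimate: q_net = 2843.6 − 30.78 = 2812.8 kPa.
q_all(net) = 2812.8 / 3.5 = 803.66 kPa.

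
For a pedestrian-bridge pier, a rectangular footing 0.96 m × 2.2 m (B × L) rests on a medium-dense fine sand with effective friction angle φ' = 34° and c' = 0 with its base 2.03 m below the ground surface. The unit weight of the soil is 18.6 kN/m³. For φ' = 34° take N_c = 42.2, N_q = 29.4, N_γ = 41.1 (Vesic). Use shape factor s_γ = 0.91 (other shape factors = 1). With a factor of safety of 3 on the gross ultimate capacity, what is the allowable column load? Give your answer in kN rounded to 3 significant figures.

P_all ≈ 1020 kN

Overburden at base level: q = 18.6 × 2.03 = 37.758 kPa.
Surcharge term q·N_q = 37.758 × 29.4 = 1110.1 kPa; self-weight term 0.5·γ·B·N_γ·s_γ = 0.5 × 18.6 × 0.96 × 41.1 × 0.91 = 333.92 kPa.
q_ult = 1110.1 + 333.92 = 1444 kPa.
Gross allowable pressure q_all = 1444 / 3 = 481.33 kPa.
Footing area = 2.112 m², so allowable column load = 481.33 × 2.112 = 1016.6 kN.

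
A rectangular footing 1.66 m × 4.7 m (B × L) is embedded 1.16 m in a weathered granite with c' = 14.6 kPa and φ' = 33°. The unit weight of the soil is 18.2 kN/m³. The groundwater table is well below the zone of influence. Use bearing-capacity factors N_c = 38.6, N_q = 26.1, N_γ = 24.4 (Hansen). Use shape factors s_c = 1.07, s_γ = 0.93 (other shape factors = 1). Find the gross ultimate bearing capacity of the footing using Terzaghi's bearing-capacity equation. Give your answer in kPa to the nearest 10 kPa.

Overburden at base level: q = 18.2 × 1.16 = 21.112 kPa.
Cohesion term c·N_c·s_c = 14.6 × 38.6 × 1.07 = 603.01 kPa; surcharge term q·N_q = 21.112 × 26.1 = 551.02 kPa; self-weight term 0.5·γ·B·N_γ·s_γ = 0.5 × 18.2 × 1.66 × 24.4 × 0.93 = 342.79 kPa.
q_ult = 603.01 + 551.02 + 342.79 = 1496.8 kPa.

q_ult ≈ 1500 kPa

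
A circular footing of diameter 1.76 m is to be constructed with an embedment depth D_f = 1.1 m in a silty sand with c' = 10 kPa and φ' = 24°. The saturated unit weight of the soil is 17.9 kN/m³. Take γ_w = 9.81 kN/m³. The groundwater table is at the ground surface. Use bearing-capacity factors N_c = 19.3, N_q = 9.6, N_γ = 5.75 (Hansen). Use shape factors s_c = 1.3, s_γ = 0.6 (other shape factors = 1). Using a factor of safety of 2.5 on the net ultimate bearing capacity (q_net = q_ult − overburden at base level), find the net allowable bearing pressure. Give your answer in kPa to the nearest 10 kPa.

With the water table at the surface the whole profile is submerged: γ' = 17.9 − 9.81 = 8.09 kN/m³, so q = γ'·D_f = 8.899 kPa; the same γ' applies in the ½γBN_γ term.
q_ult = c·N_c·s_c + q·N_q + 0.5·γ·B·N_γ·s_γ
     = 10 × 19.3 × 1.3 + 8.899 × 9.6 + 0.5 × 8.09 × 1.76 × 5.75 × 0.6
     = 250.9 + 85.43 + 24.561 = 360.89 kPa.
q_net = 360.89 − 8.899 = 351.99 kPa.
q_all(net) = 351.99 / 2.5 = 140.8 kPa.

q_all(net) ≈ 140 kPa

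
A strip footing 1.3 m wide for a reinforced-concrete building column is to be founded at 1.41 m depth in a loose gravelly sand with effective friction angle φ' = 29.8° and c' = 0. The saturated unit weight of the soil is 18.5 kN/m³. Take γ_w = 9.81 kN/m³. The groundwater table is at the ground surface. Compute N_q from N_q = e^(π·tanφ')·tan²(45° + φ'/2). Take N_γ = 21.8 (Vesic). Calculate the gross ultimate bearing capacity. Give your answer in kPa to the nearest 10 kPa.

tan29.8° = 0.5727, so N_q = e^(π×0.5727)·tan²(59.9°) = 6.045 × 2.976 = 17.99.
γ' = 18.5 − 9.81 = 8.69 kN/m³ (submerged throughout). q = 8.69 × 1.41 = 12.253 kPa; the same γ' applies in the ½γBN_γ term.
q·N_q = 12.253 × 17.989 = 220.42 kPa
0.5·γ·B·N_γ = 0.5 × 8.69 × 1.3 × 21.8 = 123.14 kPa
q_ult = 220.42 + 123.14 = 343.56 kPa.

q_ult ≈ 340 kPa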